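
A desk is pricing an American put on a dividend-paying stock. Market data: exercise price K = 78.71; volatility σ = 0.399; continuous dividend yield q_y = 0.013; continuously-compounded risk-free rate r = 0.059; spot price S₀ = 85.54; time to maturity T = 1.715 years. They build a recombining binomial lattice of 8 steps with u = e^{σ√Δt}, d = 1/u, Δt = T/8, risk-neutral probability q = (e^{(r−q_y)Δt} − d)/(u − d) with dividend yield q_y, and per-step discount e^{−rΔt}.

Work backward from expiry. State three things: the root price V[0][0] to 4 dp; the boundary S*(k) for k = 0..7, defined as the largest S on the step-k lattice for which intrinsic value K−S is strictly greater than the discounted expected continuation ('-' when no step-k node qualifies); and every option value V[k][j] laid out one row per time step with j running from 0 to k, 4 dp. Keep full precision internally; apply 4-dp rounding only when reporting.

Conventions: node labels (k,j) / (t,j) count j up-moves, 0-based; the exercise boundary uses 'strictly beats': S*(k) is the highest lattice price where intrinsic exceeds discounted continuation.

Δt=0.21438  u=1.20291  d=0.83132  q=0.48062  discount=0.98743
step 8 (expiry): payoffs max(K−S,0) = 59.1973 50.4754 37.8551 19.5938 0.0000 0.0000 0.0000 0.0000 0.0000
step 7: (k=7,j=0): S=23.4720, K−S=55.2380, hold=54.3141 ⇒ V=55.2380 exercise | (k=7,j=1): S=33.9635, K−S=44.7465, hold=43.8518 ⇒ V=44.7465 exercise | (k=7,j=2): S=49.1445, K−S=29.5655, hold=28.7130 ⇒ V=29.5655 exercise | (k=7,j=3): S=71.1112, K−S=7.5988, hold=10.0488 ⇒ V=10.0488 continue | (k=7,j=4): S=102.8965, K−S=0.0000, hold=0.0000 ⇒ V=0.0000 continue | (k=7,j=5): S=148.8893, K−S=0.0000, hold=0.0000 ⇒ V=0.0000 continue | (k=7,j=6): S=215.4399, K−S=0.0000, hold=0.0000 ⇒ V=0.0000 continue | (k=7,j=7): S=311.7374, K−S=0.0000, hold=0.0000 ⇒ V=0.0000 continue  boundary S*=49.1445
step 6: (k=6,j=0): S=28.2346, K−S=50.4754, hold=49.5648 ⇒ V=50.4754 exercise | (k=6,j=1): S=40.8549, K−S=37.8551, hold=36.9796 ⇒ V=37.8551 exercise | (k=6,j=2): S=59.1162, K−S=19.5938, hold=19.9318 ⇒ V=19.9318 continue | (k=6,j=3): S=85.5400, K−S=0.0000, hold=5.1536 ⇒ V=5.1536 continue | (k=6,j=4): S=123.7747, K−S=0.0000, hold=0.0000 ⇒ V=0.0000 continue | (k=6,j=5): S=179.0997, K−S=0.0000, hold=0.0000 ⇒ V=0.0000 continue | (k=6,j=6): S=259.1538, K−S=0.0000, hold=0.0000 ⇒ V=0.0000 continue  boundary S*=40.8549
step 5: (k=5,j=0): S=33.9635, K−S=44.7465, hold=43.8518 ⇒ V=44.7465 exercise | (k=5,j=1): S=49.1445, K−S=29.5655, hold=28.8734 ⇒ V=29.5655 exercise | (k=5,j=2): S=71.1112, K−S=7.5988, hold=12.6679 ⇒ V=12.6679 continue | (k=5,j=3): S=102.8965, K−S=0.0000, hold=2.6431 ⇒ V=2.6431 continue | (k=5,j=4): S=148.8893, K−S=0.0000, hold=0.0000 ⇒ V=0.0000 continue | (k=5,j=5): S=215.4399, K−S=0.0000, hold=0.0000 ⇒ V=0.0000 continue  boundary S*=49.1445
step 4: (k=4,j=0): S=40.8549, K−S=37.8551, hold=36.9796 ⇒ V=37.8551 exercise | (k=4,j=1): S=59.1162, K−S=19.5938, hold=21.1747 ⇒ V=21.1747 continue | (k=4,j=2): S=85.5400, K−S=0.0000, hold=7.7511 ⇒ V=7.7511 continue | (k=4,j=3): S=123.7747, K−S=0.0000, hold=1.3555 ⇒ V=1.3555 continue | (k=4,j=4): S=179.0997, K−S=0.0000, hold=0.0000 ⇒ V=0.0000 continue  boundary S*=40.8549
step 3: (k=3,j=0): S=49.1445, K−S=29.5655, hold=29.4632 ⇒ V=29.5655 exercise | (k=3,j=1): S=71.1112, K−S=7.5988, hold=14.5381 ⇒ V=14.5381 continue | (k=3,j=2): S=102.8965, K−S=0.0000, hold=4.6185 ⇒ V=4.6185 continue | (k=3,j=3): S=148.8893, K−S=0.0000, hold=0.6952 ⇒ V=0.6952 continue  boundary S*=49.1445
step 2: (k=2,j=0): S=59.1162, K−S=19.5938, hold=22.0623 ⇒ V=22.0623 continue | (k=2,j=1): S=85.5400, K−S=0.0000, hold=9.6478 ⇒ V=9.6478 continue | (k=2,j=2): S=123.7747, K−S=0.0000, hold=2.6986 ⇒ V=2.6986 continue  boundary S*=-
step 1: (k=1,j=0): S=71.1112, K−S=7.5988, hold=15.8934 ⇒ V=15.8934 continue | (k=1,j=1): S=102.8965, K−S=0.0000, hold=6.2286 ⇒ V=6.2286 continue  boundary S*=-
step 0: (k=0,j=0): S=85.5400, K−S=0.0000, hold=11.1070 ⇒ V=11.1070 continue  boundary S*=-

price = 11.1070
boundary = - - - 49.1445 40.8549 49.1445 40.8549 49.1445
tree:
11.1070
15.8934 6.2286
22.0623 9.6478 2.6986
29.5655 14.5381 4.6185 0.6952
37.8551 21.1747 7.7511 1.3555 0.0000
44.7465 29.5655 12.6679 2.6431 0.0000 0.0000
50.4754 37.8551 19.9318 5.1536 0.0000 0.0000 0.0000
55.2380 44.7465 29.5655 10.0488 0.0000 0.0000 0.0000 0.0000
59.1973 50.4754 37.8551 19.5938 0.0000 0.0000 0.0000 0.0000 0.0000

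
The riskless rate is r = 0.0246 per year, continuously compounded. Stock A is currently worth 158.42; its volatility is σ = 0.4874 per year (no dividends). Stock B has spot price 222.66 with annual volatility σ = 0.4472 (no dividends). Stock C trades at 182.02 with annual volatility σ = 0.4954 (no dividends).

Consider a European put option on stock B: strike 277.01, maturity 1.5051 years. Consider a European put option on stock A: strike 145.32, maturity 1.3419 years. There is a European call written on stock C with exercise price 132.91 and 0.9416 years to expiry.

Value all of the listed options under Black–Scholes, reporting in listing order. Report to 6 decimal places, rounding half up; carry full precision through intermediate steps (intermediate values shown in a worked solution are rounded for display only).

[stock B put K=277.01]
σ√T = 0.4472·√1.5051 = 0.548636
d₁ = (ln(S/K) + (r+σ²/2)T) / (σ√T) = (ln(222.66/277.01) + (0.0246+0.4472²/2)·1.5051) / 0.548636 = (-0.218408 + 0.187526) / 0.548636 = -0.056287
d₂ = d₁ − σ√T = -0.056287 − 0.548636 = -0.604924
e^{−rT} = 0.963652
N(−d₁) = 0.522444,  N(−d₂) = 0.727385
price = K·e^{−rT}·N(−d₂) − S·N(−d₁) = 194.169015 − 116.327293 = 77.841721
[stock A put K=145.32]
σ√T = 0.4874·√1.3419 = 0.564606
d₁ = (ln(S/K) + (r+σ²/2)T) / (σ√T) = (ln(158.42/145.32) + (0.0246+0.4874²/2)·1.3419) / 0.564606 = (0.086312 + 0.192401) / 0.564606 = 0.493640
d₂ = d₁ − σ√T = 0.493640 − 0.564606 = -0.070966
e^{−rT} = 0.967528
N(−d₁) = 0.310780,  N(−d₂) = 0.528288
price = K·e^{−rT}·N(−d₂) − S·N(−d₁) = 74.277860 − 49.233789 = 25.044071
[stock C call K=132.91]
σ√T = 0.4954·√0.9416 = 0.480717
d₁ = (ln(S/K) + (r+σ²/2)T) / (σ√T) = (ln(182.02/132.91) + (0.0246+0.4954²/2)·0.9416) / 0.480717 = (0.314444 + 0.138708) / 0.480717 = 0.942659
d₂ = d₁ − σ√T = 0.942659 − 0.480717 = 0.461942
e^{−rT} = 0.977103
N(d₁) = 0.827072,  N(d₂) = 0.677939
price = S·N(d₁) − K·e^{−rT}·N(d₂) = 150.543711 − 88.041688 = 62.502023

price(stock B put K=277.01) = 77.841721
price(stock A put K=145.32) = 25.044071
price(stock C call K=132.91) = 62.502023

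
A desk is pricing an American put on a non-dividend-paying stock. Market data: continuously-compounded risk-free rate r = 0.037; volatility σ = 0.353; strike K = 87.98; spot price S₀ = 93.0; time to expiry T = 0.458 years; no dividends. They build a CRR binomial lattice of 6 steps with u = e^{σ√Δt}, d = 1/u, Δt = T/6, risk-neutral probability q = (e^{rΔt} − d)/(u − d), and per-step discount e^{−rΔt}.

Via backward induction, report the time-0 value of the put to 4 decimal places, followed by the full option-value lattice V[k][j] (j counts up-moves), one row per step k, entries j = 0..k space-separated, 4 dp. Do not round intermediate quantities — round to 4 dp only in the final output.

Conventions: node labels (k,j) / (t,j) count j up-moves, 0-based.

Δt=0.07633, u=1.10244, d=0.90708, q=0.49011, disc=e^(-rΔt)=0.99718
k=6 terminal: V=max(K-S,0) → 36.1780 25.0209 11.4607 0.0000 0.0000 0.0000 0.0000
k=5: j=0 S=57.1087 intr=30.8713 cont=30.6232 V=30.8713[EX]; j=1 S=69.4088 intr=18.5712 cont=18.3231 V=18.5712[EX]; j=2 S=84.3581 intr=3.6219 cont=5.8272 V=5.8272[hold]; j=3 S=102.5272 intr=0.0000 cont=0.0000 V=0.0000[hold]; j=4 S=124.6095 intr=0.0000 cont=0.0000 V=0.0000[hold]; j=5 S=151.4480 intr=0.0000 cont=0.0000 V=0.0000[hold]
k=4: j=0 S=62.9591 intr=25.0209 cont=24.7728 V=25.0209[EX]; j=1 S=76.5193 intr=11.4607 cont=12.2904 V=12.2904[hold]; j=2 S=93.0000 intr=0.0000 cont=2.9628 V=2.9628[hold]; j=3 S=113.0304 intr=0.0000 cont=0.0000 V=0.0000[hold]; j=4 S=137.3749 intr=0.0000 cont=0.0000 V=0.0000[hold]
k=3: j=0 S=69.4088 intr=18.5712 cont=18.7285 V=18.7285[hold]; j=1 S=84.3581 intr=3.6219 cont=7.6971 V=7.6971[hold]; j=2 S=102.5272 intr=0.0000 cont=1.5064 V=1.5064[hold]; j=3 S=124.6095 intr=0.0000 cont=0.0000 V=0.0000[hold]
k=2: j=0 S=76.5193 intr=11.4607 cont=13.2843 V=13.2843[hold]; j=1 S=93.0000 intr=0.0000 cont=4.6498 V=4.6498[hold]; j=2 S=113.0304 intr=0.0000 cont=0.7659 V=0.7659[hold]
k=1: j=0 S=84.3581 intr=3.6219 cont=9.0269 V=9.0269[hold]; j=1 S=102.5272 intr=0.0000 cont=2.7385 V=2.7385[hold]
k=0: j=0 S=93.0000 intr=0.0000 cont=5.9281 V=5.9281[hold]

price = 5.9281
tree:
5.9281
9.0269 2.7385
13.2843 4.6498 0.7659
18.7285 7.6971 1.5064 0.0000
25.0209 12.2904 2.9628 0.0000 0.0000
30.8713 18.5712 5.8272 0.0000 0.0000 0.0000
36.1780 25.0209 11.4607 0.0000 0.0000 0.0000 0.0000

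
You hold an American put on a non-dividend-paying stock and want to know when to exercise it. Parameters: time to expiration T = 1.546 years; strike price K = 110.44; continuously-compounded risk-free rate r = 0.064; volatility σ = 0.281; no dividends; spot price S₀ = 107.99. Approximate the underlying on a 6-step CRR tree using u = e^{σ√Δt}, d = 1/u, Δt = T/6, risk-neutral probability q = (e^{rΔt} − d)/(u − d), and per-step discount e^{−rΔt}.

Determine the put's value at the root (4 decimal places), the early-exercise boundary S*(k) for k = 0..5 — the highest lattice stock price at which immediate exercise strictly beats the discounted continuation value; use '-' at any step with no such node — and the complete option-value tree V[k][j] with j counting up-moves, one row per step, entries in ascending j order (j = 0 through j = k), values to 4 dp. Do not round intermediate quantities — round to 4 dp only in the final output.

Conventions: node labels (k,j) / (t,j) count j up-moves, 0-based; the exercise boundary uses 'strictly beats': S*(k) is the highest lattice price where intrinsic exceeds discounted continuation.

Δt=0.25767  u=1.15331  d=0.86707  q=0.52249  discount=0.98364
step 6 (expiry): payoffs max(K−S,0) = 64.5517 49.4026 29.2524 2.4500 0.0000 0.0000 0.0000
step 5: (k=5,j=0): S=52.9235, K−S=57.5165, hold=55.7102 ⇒ V=57.5165 exercise | (k=5,j=1): S=70.3952, K−S=40.0448, hold=38.2386 ⇒ V=40.0448 exercise | (k=5,j=2): S=93.6347, K−S=16.8053, hold=14.9990 ⇒ V=16.8053 exercise | (k=5,j=3): S=124.5462, K−S=0.0000, hold=1.1508 ⇒ V=1.1508 continue | (k=5,j=4): S=165.6625, K−S=0.0000, hold=0.0000 ⇒ V=0.0000 continue | (k=5,j=5): S=220.3526, K−S=0.0000, hold=0.0000 ⇒ V=0.0000 continue  boundary S*=93.6347
step 4: (k=4,j=0): S=61.0374, K−S=49.4026, hold=47.5963 ⇒ V=49.4026 exercise | (k=4,j=1): S=81.1876, K−S=29.2524, hold=27.4461 ⇒ V=29.2524 exercise | (k=4,j=2): S=107.9900, K−S=2.4500, hold=8.4849 ⇒ V=8.4849 continue | (k=4,j=3): S=143.6407, K−S=0.0000, hold=0.5405 ⇒ V=0.5405 continue | (k=4,j=4): S=191.0606, K−S=0.0000, hold=0.0000 ⇒ V=0.0000 continue  boundary S*=81.1876
step 3: (k=3,j=0): S=70.3952, K−S=40.0448, hold=38.2386 ⇒ V=40.0448 exercise | (k=3,j=1): S=93.6347, K−S=16.8053, hold=18.1007 ⇒ V=18.1007 continue | (k=3,j=2): S=124.5462, K−S=0.0000, hold=4.2632 ⇒ V=4.2632 continue | (k=3,j=3): S=165.6625, K−S=0.0000, hold=0.2539 ⇒ V=0.2539 continue  boundary S*=70.3952
step 2: (k=2,j=0): S=81.1876, K−S=29.2524, hold=28.1118 ⇒ V=29.2524 exercise | (k=2,j=1): S=107.9900, K−S=2.4500, hold=10.6929 ⇒ V=10.6929 continue | (k=2,j=2): S=143.6407, K−S=0.0000, hold=2.1329 ⇒ V=2.1329 continue  boundary S*=81.1876
step 1: (k=1,j=0): S=93.6347, K−S=16.8053, hold=19.2354 ⇒ V=19.2354 continue | (k=1,j=1): S=124.5462, K−S=0.0000, hold=6.1187 ⇒ V=6.1187 continue  boundary S*=-
step 0: (k=0,j=0): S=107.9900, K−S=2.4500, hold=12.1796 ⇒ V=12.1796 continue  boundary S*=-

price = 12.1796
boundary = - - 81.1876 70.3952 81.1876 93.6347
tree:
12.1796
19.2354 6.1187
29.2524 10.6929 2.1329
40.0448 18.1007 4.2632 0.2539
49.4026 29.2524 8.4849 0.5405 0.0000
57.5165 40.0448 16.8053 1.1508 0.0000 0.0000
64.5517 49.4026 29.2524 2.4500 0.0000 0.0000 0.0000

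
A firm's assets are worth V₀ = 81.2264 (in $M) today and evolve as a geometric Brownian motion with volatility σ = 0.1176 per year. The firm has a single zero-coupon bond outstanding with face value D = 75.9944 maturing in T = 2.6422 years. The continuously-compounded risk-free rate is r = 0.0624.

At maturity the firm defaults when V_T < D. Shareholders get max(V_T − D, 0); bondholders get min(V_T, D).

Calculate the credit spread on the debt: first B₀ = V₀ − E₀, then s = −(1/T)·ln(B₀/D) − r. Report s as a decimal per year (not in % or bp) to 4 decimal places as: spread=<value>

Equity is a call on the firm's assets struck at D = 75.9944:
d₁ = [ln(V₀/D) + (r + σ²/2)T] / (σ√T)
   = [ln(81.2264/75.9944) + (0.0624 + 0.5·0.1176²)·2.6422] / (0.1176·√2.6422)
   = [0.066581 + 0.183144] / 0.191157 = 1.306384
d₂ = d₁ − σ√T = 1.306384 − 0.191157 = 1.115227
N(d₁) = 0.904289,  N(d₂) = 0.867623,  e^(−rT) = 0.848001
E₀ = V₀·N(d₁) − D·e^(−rT)·N(d₂)
   = 81.2264·0.904289 − 75.9944·0.848001·0.867623 = 17.539589
B₀ = V₀ − E₀ = 81.2264 − 17.539589 = 63.686811
spread = −(1/T)·ln(B₀/D) − r = −(1/2.6422)·ln(63.686811/75.9944) − 0.0624 = 0.00446934

spread=0.0045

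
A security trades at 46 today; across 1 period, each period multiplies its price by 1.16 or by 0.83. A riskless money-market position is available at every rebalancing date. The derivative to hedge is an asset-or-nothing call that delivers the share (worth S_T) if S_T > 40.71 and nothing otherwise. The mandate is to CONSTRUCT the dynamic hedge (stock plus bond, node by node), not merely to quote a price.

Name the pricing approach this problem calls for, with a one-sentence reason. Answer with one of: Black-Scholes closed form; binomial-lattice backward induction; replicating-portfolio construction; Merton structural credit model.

Key observation: the mandate to exhibit the hedge at every date and state singles out the replicating-portfolio construction on the 1-period tree with factors 1.16 and 0.83 from 46.

framework: replicating-portfolio construction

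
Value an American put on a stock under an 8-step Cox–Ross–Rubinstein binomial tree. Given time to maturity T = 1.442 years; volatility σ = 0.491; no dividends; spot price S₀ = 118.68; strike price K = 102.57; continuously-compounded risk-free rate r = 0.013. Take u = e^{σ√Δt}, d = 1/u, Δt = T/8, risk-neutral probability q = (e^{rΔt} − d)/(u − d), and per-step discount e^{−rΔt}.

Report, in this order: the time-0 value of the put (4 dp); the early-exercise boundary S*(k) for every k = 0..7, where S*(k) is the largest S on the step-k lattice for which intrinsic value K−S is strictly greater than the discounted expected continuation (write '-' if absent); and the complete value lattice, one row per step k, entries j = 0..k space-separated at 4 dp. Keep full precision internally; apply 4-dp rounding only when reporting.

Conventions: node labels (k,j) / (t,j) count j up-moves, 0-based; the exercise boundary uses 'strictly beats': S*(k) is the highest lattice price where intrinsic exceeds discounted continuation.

Δt=0.18025, u=1.23178, d=0.81183, q=0.45366, disc=e^(-rΔt)=0.99766
k=8 terminal: V=max(K-S,0) → 80.1766 68.5931 51.0177 24.3509 0.0000 0.0000 0.0000 0.0000 0.0000
k=7: j=0 S=27.5836 intr=74.9864 cont=74.7463 V=74.9864[EX]; j=1 S=41.8520 intr=60.7180 cont=60.4779 V=60.7180[EX]; j=2 S=63.5010 intr=39.0690 cont=38.8289 V=39.0690[EX]; j=3 S=96.3486 intr=6.2214 cont=13.2727 V=13.2727[hold]; j=4 S=146.1874 intr=0.0000 cont=0.0000 V=0.0000[hold]; j=5 S=221.8065 intr=0.0000 cont=0.0000 V=0.0000[hold]; j=6 S=336.5417 intr=0.0000 cont=0.0000 V=0.0000[hold]; j=7 S=510.6266 intr=0.0000 cont=0.0000 V=0.0000[hold]  S*(7)=63.5010
k=6: j=0 S=33.9769 intr=68.5931 cont=68.3530 V=68.5931[EX]; j=1 S=51.5523 intr=51.0177 cont=50.7776 V=51.0177[EX]; j=2 S=78.2191 intr=24.3509 cont=27.3022 V=27.3022[hold]; j=3 S=118.6800 intr=0.0000 cont=7.2344 V=7.2344[hold]; j=4 S=180.0703 intr=0.0000 cont=0.0000 V=0.0000[hold]; j=5 S=273.2163 intr=0.0000 cont=0.0000 V=0.0000[hold]; j=6 S=414.5445 intr=0.0000 cont=0.0000 V=0.0000[hold]  S*(6)=51.5523
k=5: j=0 S=41.8520 intr=60.7180 cont=60.4779 V=60.7180[EX]; j=1 S=63.5010 intr=39.0690 cont=40.1647 V=40.1647[hold]; j=2 S=96.3486 intr=6.2214 cont=18.1557 V=18.1557[hold]; j=3 S=146.1874 intr=0.0000 cont=3.9432 V=3.9432[hold]; j=4 S=221.8065 intr=0.0000 cont=0.0000 V=0.0000[hold]; j=5 S=336.5417 intr=0.0000 cont=0.0000 V=0.0000[hold]  S*(5)=41.8520
k=4: j=0 S=51.5523 intr=51.0177 cont=51.2735 V=51.2735[hold]; j=1 S=78.2191 intr=24.3509 cont=30.1094 V=30.1094[hold]; j=2 S=118.6800 intr=0.0000 cont=11.6807 V=11.6807[hold]; j=3 S=180.0703 intr=0.0000 cont=2.1493 V=2.1493[hold]; j=4 S=273.2163 intr=0.0000 cont=0.0000 V=0.0000[hold]  S*(4)=-
k=3: j=0 S=63.5010 intr=39.0690 cont=41.5747 V=41.5747[hold]; j=1 S=96.3486 intr=6.2214 cont=21.6981 V=21.6981[hold]; j=2 S=146.1874 intr=0.0000 cont=7.3394 V=7.3394[hold]; j=3 S=221.8065 intr=0.0000 cont=1.1715 V=1.1715[hold]  S*(3)=-
k=2: j=0 S=78.2191 intr=24.3509 cont=32.4813 V=32.4813[hold]; j=1 S=118.6800 intr=0.0000 cont=15.1486 V=15.1486[hold]; j=2 S=180.0703 intr=0.0000 cont=4.5307 V=4.5307[hold]  S*(2)=-
k=1: j=0 S=96.3486 intr=6.2214 cont=24.5605 V=24.5605[hold]; j=1 S=146.1874 intr=0.0000 cont=10.3075 V=10.3075[hold]  S*(1)=-
k=0: j=0 S=118.6800 intr=0.0000 cont=18.0522 V=18.0522[hold]  S*(0)=-

price = 18.0522
boundary = - - - - - 41.8520 51.5523 63.5010
tree:
18.0522
24.5605 10.3075
32.4813 15.1486 4.5307
41.5747 21.6981 7.3394 1.1715
51.2735 30.1094 11.6807 2.1493 0.0000
60.7180 40.1647 18.1557 3.9432 0.0000 0.0000
68.5931 51.0177 27.3022 7.2344 0.0000 0.0000 0.0000
74.9864 60.7180 39.0690 13.2727 0.0000 0.0000 0.0000 0.0000
80.1766 68.5931 51.0177 24.3509 0.0000 0.0000 0.0000 0.0000 0.0000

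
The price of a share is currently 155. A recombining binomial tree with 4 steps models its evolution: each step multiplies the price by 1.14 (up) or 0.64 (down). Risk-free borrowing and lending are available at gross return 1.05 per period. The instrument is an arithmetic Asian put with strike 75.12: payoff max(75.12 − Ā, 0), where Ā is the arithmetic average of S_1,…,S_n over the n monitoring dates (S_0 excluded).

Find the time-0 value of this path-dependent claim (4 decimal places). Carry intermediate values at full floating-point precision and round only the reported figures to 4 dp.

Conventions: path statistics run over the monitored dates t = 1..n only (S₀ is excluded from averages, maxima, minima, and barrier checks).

With p* = (R−d)/(u−d) = 0.8200, sum probability × payoff across the paths and divide by R^4.
Enumerate all 2^4 = 16 price paths (U = up ×1.14, D = down ×0.64); each path with k up-moves has probability p*^k·(1−p*)^(4−k).
DDDD: Ā=57.3313, payoff=17.7887, prob=0.001050
UDDD: Ā=102.1213, payoff=0.0000, prob=0.004782
DUDD: Ā=82.7463, payoff=0.0000, prob=0.004782
UUDD: Ā=147.3918, payoff=0.0000, prob=0.021786
DDUD: Ā=70.3463, payoff=4.7737, prob=0.004782
UDUD: Ā=125.3043, payoff=0.0000, prob=0.021786
DUUD: Ā=105.9293, payoff=0.0000, prob=0.021786
UUUD: Ā=188.6866, payoff=0.0000, prob=0.099246
DDDU: Ā=62.4103, payoff=12.7097, prob=0.004782
UDDU: Ā=111.1683, payoff=0.0000, prob=0.021786
DUDU: Ā=91.7933, payoff=0.0000, prob=0.021786
UUDU: Ā=163.5069, payoff=0.0000, prob=0.099246
DDUU: Ā=79.3933, payoff=0.0000, prob=0.021786
UDUU: Ā=141.4194, payoff=0.0000, prob=0.099246
DUUU: Ā=122.0444, payoff=0.0000, prob=0.099246
UUUU: Ā=217.3915, payoff=0.0000, prob=0.452122
Price = Σ prob·payoff / R^4 = 0.102284 / 1.215506 = 0.0841

price = 0.0841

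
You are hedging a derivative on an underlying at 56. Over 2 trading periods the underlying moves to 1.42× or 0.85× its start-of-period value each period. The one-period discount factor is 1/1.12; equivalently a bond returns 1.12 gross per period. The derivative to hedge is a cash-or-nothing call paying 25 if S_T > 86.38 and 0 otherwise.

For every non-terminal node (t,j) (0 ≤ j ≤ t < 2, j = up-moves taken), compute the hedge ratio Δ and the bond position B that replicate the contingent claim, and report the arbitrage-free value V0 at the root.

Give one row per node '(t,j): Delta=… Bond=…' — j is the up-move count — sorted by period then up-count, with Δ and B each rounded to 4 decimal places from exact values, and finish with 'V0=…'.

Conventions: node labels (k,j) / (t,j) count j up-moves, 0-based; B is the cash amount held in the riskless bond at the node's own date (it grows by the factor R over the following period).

Since d<R<u, set p* = (R−d)/(u−d) = 0.4737; price each node as the discounted p*-expectation of its children.
Expiry values: V(2,0)=0.0000, V(2,1)=0.0000, V(2,2)=25.0000
(1,0): S=47.6000. Δ = (V_up−V_dn)/(S_up−S_dn) = (0.0000−0.0000)/(67.5920−40.4600) = 0.0000. V = [p*·0.0000 + (1−p*)·0.0000]/1.12 = 0.0000. B = V − Δ·S = 0.0000.
(1,1): S=79.5200. Δ = (V_up−V_dn)/(S_up−S_dn) = (25.0000−0.0000)/(112.9184−67.5920) = 0.5516. V = [p*·25.0000 + (1−p*)·0.0000]/1.12 = 10.5733. B = V − Δ·S = -33.2863.
(0,0): S=56.0000. Δ = (V_up−V_dn)/(S_up−S_dn) = (10.5733−0.0000)/(79.5200−47.6000) = 0.3312. V = [p*·10.5733 + (1−p*)·0.0000]/1.12 = 4.4718. B = V − Δ·S = -14.0779.
Sanity check at the root: Δ(0,0)·S0 + B(0,0) reproduces V0 = 4.4718.

(0,0): Delta=0.3312 Bond=-14.0779
(1,0): Delta=0.0000 Bond=0.0000
(1,1): Delta=0.5516 Bond=-33.2863
V0=4.4718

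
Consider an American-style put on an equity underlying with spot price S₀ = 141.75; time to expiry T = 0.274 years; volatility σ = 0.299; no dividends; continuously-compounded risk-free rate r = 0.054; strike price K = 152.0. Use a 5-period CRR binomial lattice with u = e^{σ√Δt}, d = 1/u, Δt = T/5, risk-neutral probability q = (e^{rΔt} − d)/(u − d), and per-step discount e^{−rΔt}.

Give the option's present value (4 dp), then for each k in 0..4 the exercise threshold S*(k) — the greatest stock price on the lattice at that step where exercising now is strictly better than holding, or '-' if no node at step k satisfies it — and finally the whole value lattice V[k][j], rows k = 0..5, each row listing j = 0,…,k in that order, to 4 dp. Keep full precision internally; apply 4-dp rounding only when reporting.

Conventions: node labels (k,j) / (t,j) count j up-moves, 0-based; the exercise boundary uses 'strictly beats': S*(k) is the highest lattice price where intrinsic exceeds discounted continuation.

Δt=0.05480  u=1.07250  d=0.93240  q=0.50366  discount=0.99705
step 5 (expiry): payoffs max(K−S,0) = 52.1075 37.0977 19.8324 0.0000 0.0000 0.0000
step 4: (k=4,j=0): S=107.1349, K−S=44.8651, hold=44.4160 ⇒ V=44.8651 exercise | (k=4,j=1): S=123.2330, K−S=28.7670, hold=28.3179 ⇒ V=28.7670 exercise | (k=4,j=2): S=141.7500, K−S=10.2500, hold=9.8145 ⇒ V=10.2500 exercise | (k=4,j=3): S=163.0494, K−S=0.0000, hold=0.0000 ⇒ V=0.0000 continue | (k=4,j=4): S=187.5492, K−S=0.0000, hold=0.0000 ⇒ V=0.0000 continue  boundary S*=141.7500
step 3: (k=3,j=0): S=114.9023, K−S=37.0977, hold=36.6485 ⇒ V=37.0977 exercise | (k=3,j=1): S=132.1676, K−S=19.8324, hold=19.3833 ⇒ V=19.8324 exercise | (k=3,j=2): S=152.0271, K−S=0.0000, hold=5.0724 ⇒ V=5.0724 continue | (k=3,j=3): S=174.8708, K−S=0.0000, hold=0.0000 ⇒ V=0.0000 continue  boundary S*=132.1676
step 2: (k=2,j=0): S=123.2330, K−S=28.7670, hold=28.3179 ⇒ V=28.7670 exercise | (k=2,j=1): S=141.7500, K−S=10.2500, hold=12.3617 ⇒ V=12.3617 continue | (k=2,j=2): S=163.0494, K−S=0.0000, hold=2.5102 ⇒ V=2.5102 continue  boundary S*=123.2330
step 1: (k=1,j=0): S=132.1676, K−S=19.8324, hold=20.4437 ⇒ V=20.4437 continue | (k=1,j=1): S=152.0271, K−S=0.0000, hold=7.3780 ⇒ V=7.3780 continue  boundary S*=-
step 0: (k=0,j=0): S=141.7500, K−S=10.2500, hold=13.8221 ⇒ V=13.8221 continue  boundary S*=-

price = 13.8221
boundary = - - 123.2330 132.1676 141.7500
tree:
13.8221
20.4437 7.3780
28.7670 12.3617 2.5102
37.0977 19.8324 5.0724 0.0000
44.8651 28.7670 10.2500 0.0000 0.0000
52.1075 37.0977 19.8324 0.0000 0.0000 0.0000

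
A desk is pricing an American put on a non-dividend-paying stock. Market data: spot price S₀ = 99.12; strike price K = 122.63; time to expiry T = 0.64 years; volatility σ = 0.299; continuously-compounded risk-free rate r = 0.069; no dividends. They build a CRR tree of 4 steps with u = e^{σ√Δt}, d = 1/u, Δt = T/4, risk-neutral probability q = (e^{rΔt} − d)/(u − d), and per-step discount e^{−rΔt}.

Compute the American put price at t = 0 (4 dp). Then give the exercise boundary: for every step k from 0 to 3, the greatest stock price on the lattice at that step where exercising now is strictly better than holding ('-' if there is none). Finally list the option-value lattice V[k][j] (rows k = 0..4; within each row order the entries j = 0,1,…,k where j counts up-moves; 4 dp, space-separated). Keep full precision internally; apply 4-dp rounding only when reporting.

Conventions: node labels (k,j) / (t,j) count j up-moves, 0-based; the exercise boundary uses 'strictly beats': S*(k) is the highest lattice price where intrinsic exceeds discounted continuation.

params: Δt=0.16000 u=1.12705 d=0.88728 q=0.51643 e^(-rΔt)=0.98902
t_4 payoffs: 61.1980 44.5970 23.5100 0.0000 0.0000
t_3: node(3,0) S=69.2367 payoff=53.3933 vs cont=52.0469 → 53.3933 [stop]  node(3,1) S=87.9467 payoff=34.6833 vs cont=33.3369 → 34.6833 [stop]  node(3,2) S=111.7128 payoff=10.9172 vs cont=11.2438 → 11.2438 [wait]  node(3,3) S=141.9012 payoff=0.0000 vs cont=0.0000 → 0.0000 [wait]  ⇒ S*(3)=87.9467
t_2: node(2,0) S=78.0330 payoff=44.5970 vs cont=43.2507 → 44.5970 [stop]  node(2,1) S=99.1200 payoff=23.5100 vs cont=22.3304 → 23.5100 [stop]  node(2,2) S=125.9055 payoff=0.0000 vs cont=5.3774 → 5.3774 [wait]  ⇒ S*(2)=99.1200
t_1: node(1,0) S=87.9467 payoff=34.6833 vs cont=33.3369 → 34.6833 [stop]  node(1,1) S=111.7128 payoff=10.9172 vs cont=13.9904 → 13.9904 [wait]  ⇒ S*(1)=87.9467
t_0: node(0,0) S=99.1200 payoff=23.5100 vs cont=23.7333 → 23.7333 [wait]  ⇒ S*(0)=-

price = 23.7333
boundary = - 87.9467 99.1200 87.9467
tree:
23.7333
34.6833 13.9904
44.5970 23.5100 5.3774
53.3933 34.6833 11.2438 0.0000
61.1980 44.5970 23.5100 0.0000 0.0000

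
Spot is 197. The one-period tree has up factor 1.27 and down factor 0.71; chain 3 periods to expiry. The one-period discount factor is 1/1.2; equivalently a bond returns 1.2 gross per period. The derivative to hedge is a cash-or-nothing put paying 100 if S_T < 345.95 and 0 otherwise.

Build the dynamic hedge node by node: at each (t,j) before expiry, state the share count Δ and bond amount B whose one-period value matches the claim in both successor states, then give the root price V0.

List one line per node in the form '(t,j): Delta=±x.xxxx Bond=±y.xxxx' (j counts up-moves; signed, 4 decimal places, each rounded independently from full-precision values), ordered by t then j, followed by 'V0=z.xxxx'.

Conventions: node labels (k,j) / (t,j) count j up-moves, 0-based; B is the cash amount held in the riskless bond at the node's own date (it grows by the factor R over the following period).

(0,0): Delta=-0.4819 Bond=114.0453
(1,0): Delta=0.0000 Bond=69.4444
(1,1): Delta=-0.5204 Bond=146.4844
(2,0): Delta=0.0000 Bond=83.3333
(2,1): Delta=0.0000 Bond=83.3333
(2,2): Delta=-0.5620 Bond=188.9881
V0=19.1017

Since d<R<u, set p* = (R−d)/(u−d) = 0.8750; price each node as the discounted p*-expectation of its children.
Expiry values: V(3,0)=100.0000, V(3,1)=100.0000, V(3,2)=100.0000, V(3,3)=0.0000
Node (2,0) S=99.3077: V=(p*·100.0000+(1−p*)·100.0000)/1.2=83.3333; Δ=(100.0000−100.0000)/(126.1208−70.5085)=0.0000; B=V−Δ·S=83.3333
Node (2,1) S=177.6349: V=(p*·100.0000+(1−p*)·100.0000)/1.2=83.3333; Δ=(100.0000−100.0000)/(225.5963−126.1208)=0.0000; B=V−Δ·S=83.3333
Node (2,2) S=317.7413: V=(p*·0.0000+(1−p*)·100.0000)/1.2=10.4167; Δ=(0.0000−100.0000)/(403.5315−225.5963)=-0.5620; B=V−Δ·S=188.9881
Node (1,0) S=139.8700: V=(p*·83.3333+(1−p*)·83.3333)/1.2=69.4444; Δ=(83.3333−83.3333)/(177.6349−99.3077)=0.0000; B=V−Δ·S=69.4444
Node (1,1) S=250.1900: V=(p*·10.4167+(1−p*)·83.3333)/1.2=16.2760; Δ=(10.4167−83.3333)/(317.7413−177.6349)=-0.5204; B=V−Δ·S=146.4844
Node (0,0) S=197.0000: V=(p*·16.2760+(1−p*)·69.4444)/1.2=19.1017; Δ=(16.2760−69.4444)/(250.1900−139.8700)=-0.4819; B=V−Δ·S=114.0453
As a check, the time-0 holding Δ(0,0)·S0 + B(0,0) comes to 19.1017 — exactly V0.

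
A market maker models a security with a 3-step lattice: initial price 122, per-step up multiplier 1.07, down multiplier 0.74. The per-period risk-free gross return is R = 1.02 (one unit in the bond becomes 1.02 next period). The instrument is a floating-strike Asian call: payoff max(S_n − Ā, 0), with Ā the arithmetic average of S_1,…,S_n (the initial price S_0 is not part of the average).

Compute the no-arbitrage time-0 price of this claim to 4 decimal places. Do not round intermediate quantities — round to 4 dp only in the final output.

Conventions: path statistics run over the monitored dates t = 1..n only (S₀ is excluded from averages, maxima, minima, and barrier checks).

price = 6.1852

No-arbitrage gives p* = (R−d)/(u−d) = 0.8485: enumerate every path, weight its payoff by its p*-probability, and discount by R^3.
Enumerate all 2^3 = 8 price paths (U = up ×1.07, D = down ×0.74); each path with k up-moves has probability p*^k·(1−p*)^(3−k).
DDD: Ā=68.8415, payoff=0.0000, prob=0.003478
UDD: Ā=99.5411, payoff=0.0000, prob=0.019479
DUD: Ā=86.1211, payoff=0.0000, prob=0.019479
UUD: Ā=124.5265, payoff=0.0000, prob=0.109080
DDU: Ā=76.1903, payoff=0.0000, prob=0.019479
UDU: Ā=110.1671, payoff=0.0000, prob=0.109080
DUU: Ā=96.7471, payoff=6.6145, prob=0.109080
UUU: Ā=139.8910, payoff=9.5642, prob=0.610847
Price = Σ prob·payoff / R^3 = 6.563789 / 1.061208 = 6.1852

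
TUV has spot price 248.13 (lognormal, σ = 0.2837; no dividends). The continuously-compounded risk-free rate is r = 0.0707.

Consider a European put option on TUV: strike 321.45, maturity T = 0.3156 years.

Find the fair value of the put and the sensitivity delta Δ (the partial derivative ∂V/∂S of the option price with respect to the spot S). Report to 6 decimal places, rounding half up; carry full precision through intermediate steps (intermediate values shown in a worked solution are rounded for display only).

σ√T = 0.2837·√0.3156 = 0.159378
d₁ = (ln(S/K) + (r+σ²/2)T) / (σ√T) = (ln(248.13/321.45) + (0.0707+0.2837²/2)·0.3156) / 0.159378 = (-0.258889 + 0.035014) / 0.159378 = -1.404685
d₂ = d₁ − σ√T = -1.404685 − 0.159378 = -1.564063
e^{−rT} = 0.977934
N(−d₁) = 0.919943,  N(−d₂) = 0.941099
Put price V = K·e^{−rT}·N(−d₂) − S·N(−d₁) = 295.840881 − 228.265345 = 67.575536
Δ = −N(−d₁) = -0.919943

price = 67.575536
Δ = -0.919943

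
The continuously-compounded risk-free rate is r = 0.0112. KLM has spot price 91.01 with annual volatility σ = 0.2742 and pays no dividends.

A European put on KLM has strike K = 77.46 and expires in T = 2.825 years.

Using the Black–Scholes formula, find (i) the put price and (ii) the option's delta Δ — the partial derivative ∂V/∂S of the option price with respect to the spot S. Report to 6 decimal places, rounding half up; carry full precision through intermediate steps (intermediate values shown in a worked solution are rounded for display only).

σ√T = 0.2742·√2.825 = 0.460868
d₁ = (ln(S/K) + (r+σ²/2)T) / (σ√T) = (ln(91.01/77.46) + (0.0112+0.2742²/2)·2.825) / 0.460868 = (0.161208 + 0.137840) / 0.460868 = 0.648879
d₂ = d₁ − σ√T = 0.648879 − 0.460868 = 0.188010
e^{−rT} = 0.968855
N(−d₁) = 0.258208,  N(−d₂) = 0.425434
Put price V = K·e^{−rT}·N(−d₂) − S·N(−d₁) = 31.927791 − 23.499551 = 8.428240
Δ = −N(−d₁) = -0.258208

price = 8.428240
Δ = -0.258208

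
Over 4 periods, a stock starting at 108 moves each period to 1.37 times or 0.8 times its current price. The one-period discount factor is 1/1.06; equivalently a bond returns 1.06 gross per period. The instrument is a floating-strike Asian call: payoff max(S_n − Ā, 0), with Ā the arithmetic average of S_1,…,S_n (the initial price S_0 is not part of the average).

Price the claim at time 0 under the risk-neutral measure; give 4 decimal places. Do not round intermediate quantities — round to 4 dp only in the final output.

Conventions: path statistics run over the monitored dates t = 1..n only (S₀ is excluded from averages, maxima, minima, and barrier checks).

Risk-neutral up-probability p* = (R−d)/(u−d) = (1.06−0.8)/(1.37−0.8) = 0.4561; the claim prices as the p*-weighted sum of path payoffs discounted by R^4.
Enumerate all 2^4 = 16 price paths (U = up ×1.37, D = down ×0.8); each path with k up-moves has probability p*^k·(1−p*)^(4−k).
DDDD: Ā=63.7632, payoff=0.0000, prob=0.087488
UDDD: Ā=109.1945, payoff=0.0000, prob=0.073377
DUDD: Ā=93.8045, payoff=0.0000, prob=0.073377
UUDD: Ā=160.6402, payoff=0.0000, prob=0.061542
DDUD: Ā=81.4925, payoff=0.0000, prob=0.073377
UDUD: Ā=139.5559, payoff=0.0000, prob=0.061542
DUUD: Ā=124.1659, payoff=5.5655, prob=0.061542
UUUD: Ā=212.6341, payoff=9.5308, prob=0.051616
DDDU: Ā=71.6429, payoff=4.1126, prob=0.073377
UDDU: Ā=122.6884, payoff=7.0429, prob=0.061542
DUDU: Ā=107.2984, payoff=22.4329, prob=0.061542
UUDU: Ā=183.7486, payoff=38.4163, prob=0.051616
DDUU: Ā=94.9864, payoff=34.7449, prob=0.061542
UDUU: Ā=162.6643, payoff=59.5006, prob=0.051616
DUUU: Ā=147.2743, payoff=74.8906, prob=0.051616
UUUU: Ā=252.2072, payoff=128.2502, prob=0.043291
Price = Σ prob·payoff / R^4 = 19.560113 / 1.262477 = 15.4934

price = 15.4934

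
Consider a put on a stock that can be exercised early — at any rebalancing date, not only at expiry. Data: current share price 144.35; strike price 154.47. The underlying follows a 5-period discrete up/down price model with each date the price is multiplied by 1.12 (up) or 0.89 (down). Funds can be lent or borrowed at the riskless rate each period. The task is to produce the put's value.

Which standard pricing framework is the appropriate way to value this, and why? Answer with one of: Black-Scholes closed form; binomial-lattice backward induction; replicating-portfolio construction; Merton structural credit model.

Key observation: the defining feature is the embedded early-exercise option across 5 discrete dates on the spot-144.35 tree; pricing the strike-154.47 put means working backward with an exercise test at every node.

framework: binomial-lattice backward induction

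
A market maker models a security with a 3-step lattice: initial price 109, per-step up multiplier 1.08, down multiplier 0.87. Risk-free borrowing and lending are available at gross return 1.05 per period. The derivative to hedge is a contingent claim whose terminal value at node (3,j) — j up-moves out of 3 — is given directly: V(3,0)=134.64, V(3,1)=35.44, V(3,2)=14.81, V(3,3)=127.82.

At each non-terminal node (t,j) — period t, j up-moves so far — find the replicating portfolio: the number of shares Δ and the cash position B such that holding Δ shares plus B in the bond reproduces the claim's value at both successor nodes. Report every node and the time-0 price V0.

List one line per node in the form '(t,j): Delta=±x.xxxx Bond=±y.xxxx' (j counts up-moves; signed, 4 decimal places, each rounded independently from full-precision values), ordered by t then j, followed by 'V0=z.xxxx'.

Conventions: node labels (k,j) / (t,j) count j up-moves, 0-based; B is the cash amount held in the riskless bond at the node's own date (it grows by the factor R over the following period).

(0,0): Delta=3.0096 Bond=-252.5399
(1,0): Delta=-1.5234 Bond=164.6977
(1,1): Delta=3.6182 Bond=-336.8110
(2,0): Delta=-5.7257 Bond=519.6299
(2,1): Delta=-0.9592 Bond=115.1497
(2,2): Delta=4.2328 Bond=-431.7850
V0=75.5069

Risk-neutral probability p* = (R−d)/(u−d) = (1.05−0.87)/(1.08−0.87) = 0.8571.
Terminal payoffs: V(3,0)=134.6400, V(3,1)=35.4400, V(3,2)=14.8100, V(3,3)=127.8200
  t=2,j=0: stock 82.5021 → up 89.1023 (V=35.4400), down 71.7768 (V=134.6400). Price 47.2490; hedge Δ=-5.7257, bond B=519.6299.
  t=2,j=1: stock 102.4164 → up 110.6097 (V=14.8100), down 89.1023 (V=35.4400). Price 16.9116; hedge Δ=-0.9592, bond B=115.1497.
  t=2,j=2: stock 127.1376 → up 137.3086 (V=127.8200), down 110.6097 (V=14.8100). Price 106.3578; hedge Δ=4.2328, bond B=-431.7850.
  t=1,j=0: stock 94.8300 → up 102.4164 (V=16.9116), down 82.5021 (V=47.2490). Price 20.2338; hedge Δ=-1.5234, bond B=164.6977.
  t=1,j=1: stock 117.7200 → up 127.1376 (V=106.3578), down 102.4164 (V=16.9116). Price 89.1236; hedge Δ=3.6182, bond B=-336.8110.
  t=0,j=0: stock 109.0000 → up 117.7200 (V=89.1236), down 94.8300 (V=20.2338). Price 75.5069; hedge Δ=3.0096, bond B=-252.5399.
Sanity check at the root: Δ(0,0)·S0 + B(0,0) reproduces V0 = 75.5069.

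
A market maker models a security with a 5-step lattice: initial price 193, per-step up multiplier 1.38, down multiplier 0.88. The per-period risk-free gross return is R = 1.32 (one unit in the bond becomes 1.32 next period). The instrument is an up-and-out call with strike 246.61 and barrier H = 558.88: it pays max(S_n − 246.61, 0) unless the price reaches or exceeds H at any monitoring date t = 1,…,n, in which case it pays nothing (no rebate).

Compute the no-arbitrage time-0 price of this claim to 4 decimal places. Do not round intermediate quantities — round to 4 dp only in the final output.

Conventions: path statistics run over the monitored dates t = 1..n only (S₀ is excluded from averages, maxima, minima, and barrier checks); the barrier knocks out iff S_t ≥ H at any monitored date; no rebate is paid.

No-arbitrage gives p* = (R−d)/(u−d) = 0.8800: enumerate every path, weight its payoff by its p*-probability, and discount by R^5.
Enumerate all 2^5 = 32 price paths (U = up ×1.38, D = down ×0.88); each path with k up-moves has probability p*^k·(1−p*)^(5−k).
DDDDD: M=169.8400, payoff=0.0000, prob=0.000025
UDDDD: M=266.3400, payoff=0.0000, prob=0.000182
DUDDD: M=234.3792, payoff=0.0000, prob=0.000182
UUDDD: M=367.5492, payoff=3.8645, prob=0.001338
DDUDD: M=206.2537, payoff=0.0000, prob=0.000182
UDUDD: M=323.4433, payoff=3.8645, prob=0.001338
DUUDD: M=323.4433, payoff=3.8645, prob=0.001338
UUUDD: M=507.2179, payoff=146.1795, prob=0.009813
DDDUD: M=181.5033, payoff=0.0000, prob=0.000182
UDDUD: M=284.6301, payoff=3.8645, prob=0.001338
DUDUD: M=284.6301, payoff=3.8645, prob=0.001338
UUDUD: M=446.3517, payoff=146.1795, prob=0.009813
DDUUD: M=284.6301, payoff=3.8645, prob=0.001338
UDUUD: M=446.3517, payoff=146.1795, prob=0.009813
DUUUD: M=446.3517, payoff=146.1795, prob=0.009813
UUUUD: M=699.9607, payoff=0.0000, prob=0.071963
DDDDU: M=169.8400, payoff=0.0000, prob=0.000182
UDDDU: M=266.3400, payoff=3.8645, prob=0.001338
DUDDU: M=250.4745, payoff=3.8645, prob=0.001338
UUDDU: M=392.7895, payoff=146.1795, prob=0.009813
DDUDU: M=250.4745, payoff=3.8645, prob=0.001338
UDUDU: M=392.7895, payoff=146.1795, prob=0.009813
DUUDU: M=392.7895, payoff=146.1795, prob=0.009813
UUUDU: M=615.9654, payoff=0.0000, prob=0.071963
DDDUU: M=250.4745, payoff=3.8645, prob=0.001338
UDDUU: M=392.7895, payoff=146.1795, prob=0.009813
DUDUU: M=392.7895, payoff=146.1795, prob=0.009813
UUDUU: M=615.9654, payoff=0.0000, prob=0.071963
DDUUU: M=392.7895, payoff=146.1795, prob=0.009813
UDUUU: M=615.9654, payoff=0.0000, prob=0.071963
DUUUU: M=615.9654, payoff=0.0000, prob=0.071963
UUUUU: M=965.9458, payoff=0.0000, prob=0.527732
Price = Σ prob·payoff / R^5 = 14.396599 / 4.007464 = 3.5924

price = 3.5924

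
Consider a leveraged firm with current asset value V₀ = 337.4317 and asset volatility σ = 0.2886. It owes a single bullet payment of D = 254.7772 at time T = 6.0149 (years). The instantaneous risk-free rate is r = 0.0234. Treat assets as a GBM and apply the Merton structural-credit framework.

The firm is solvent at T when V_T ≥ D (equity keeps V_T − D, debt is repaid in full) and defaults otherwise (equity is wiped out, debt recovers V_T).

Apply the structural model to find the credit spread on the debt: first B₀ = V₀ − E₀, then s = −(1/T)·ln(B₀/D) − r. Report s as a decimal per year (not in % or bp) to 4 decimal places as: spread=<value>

Apply the equity-as-call identities (strike 254.7772, horizon 6.0149 years):
d₁ = [ln(V₀/D) + (r + σ²/2)T] / (σ√T)
   = [ln(337.4317/254.7772) + (0.0234 + 0.5·0.2886²)·6.0149] / (0.2886·√6.0149)
   = [0.280974 + 0.391239] / 0.707800 = 0.949721
d₂ = d₁ − σ√T = 0.949721 − 0.707800 = 0.241921
N(d₁) = 0.828873,  N(d₂) = 0.595579,  e^(−rT) = 0.868708
E₀ = V₀·N(d₁) − D·e^(−rT)·N(d₂)
   = 337.4317·0.828873 − 254.7772·0.868708·0.595579 = 147.870295
B₀ = V₀ − E₀ = 337.4317 − 147.870295 = 189.561405
spread = −(1/T)·ln(B₀/D) − r = −(1/6.0149)·ln(189.561405/254.7772) − 0.0234 = 0.02575733

spread=0.0258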